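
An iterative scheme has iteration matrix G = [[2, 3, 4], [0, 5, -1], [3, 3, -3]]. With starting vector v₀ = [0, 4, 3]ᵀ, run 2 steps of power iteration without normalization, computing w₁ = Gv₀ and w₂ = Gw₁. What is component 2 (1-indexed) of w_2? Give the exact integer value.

82

w1 = Gv₀ = (2·0 + 3·4 + 4·3; 0·0 + 5·4 + (-1)·3; 3·0 + 3·4 + (-3)·3) = (24, 17, 3)
w2 = Gw1 = (2·24 + 3·17 + 4·3; 0·24 + 5·17 + (-1)·3; 3·24 + 3·17 + (-3)·3) = (111, 82, 114)
The requested component of w2 is 82.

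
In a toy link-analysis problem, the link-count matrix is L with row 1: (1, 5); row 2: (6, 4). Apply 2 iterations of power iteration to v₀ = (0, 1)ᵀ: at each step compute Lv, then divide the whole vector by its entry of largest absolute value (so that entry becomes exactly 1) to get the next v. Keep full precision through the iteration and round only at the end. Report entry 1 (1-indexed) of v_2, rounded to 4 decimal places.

0.5435

Lv0 = (5.00000, 4.00000); divide by 5.00000 → v1 = (1.00000, 0.80000)
Lv1 = (5.00000, 9.20000); divide by 9.20000 → v2 = (0.54348, 1.00000)
Requested entry of v2: 25/46 = 0.5435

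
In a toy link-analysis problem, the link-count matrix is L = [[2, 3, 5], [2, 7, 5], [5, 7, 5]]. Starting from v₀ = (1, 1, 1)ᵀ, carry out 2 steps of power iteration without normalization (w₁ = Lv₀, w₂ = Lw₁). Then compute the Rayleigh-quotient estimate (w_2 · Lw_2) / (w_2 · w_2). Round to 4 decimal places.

w1 = Lv₀ = (2·1 + 3·1 + 5·1; 2·1 + 7·1 + 5·1; 5·1 + 7·1 + 5·1) = (10, 14, 17)
w2 = Lw1 = (2·10 + 3·14 + 5·17; 2·10 + 7·14 + 5·17; 5·10 + 7·14 + 5·17) = (147, 203, 233)
Lw2 = (2068, 2880, 3321)
w2·Lw2 = 147·2068 + 203·2880 + 233·3321 = 1662429; w2·w2 = 147·147 + 203·203 + 233·233 = 117107
λ ≈ 1662429/117107 = 14.1958

14.1958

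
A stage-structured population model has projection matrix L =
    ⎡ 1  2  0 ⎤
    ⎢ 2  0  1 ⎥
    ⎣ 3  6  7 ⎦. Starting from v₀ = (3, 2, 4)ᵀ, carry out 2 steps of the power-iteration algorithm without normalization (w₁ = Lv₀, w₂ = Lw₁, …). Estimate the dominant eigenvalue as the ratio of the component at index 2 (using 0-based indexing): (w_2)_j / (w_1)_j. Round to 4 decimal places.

λ ≈ 8.6531

w1 = Lv₀ = (1·3 + 2·2 + 0·4; 2·3 + 0·2 + 1·4; 3·3 + 6·2 + 7·4) = (7, 10, 49)
w2 = Lw1 = (1·7 + 2·10 + 0·49; 2·7 + 0·10 + 1·49; 3·7 + 6·10 + 7·49) = (27, 63, 424)
Ratio at component: 424 / 49 = 8.6531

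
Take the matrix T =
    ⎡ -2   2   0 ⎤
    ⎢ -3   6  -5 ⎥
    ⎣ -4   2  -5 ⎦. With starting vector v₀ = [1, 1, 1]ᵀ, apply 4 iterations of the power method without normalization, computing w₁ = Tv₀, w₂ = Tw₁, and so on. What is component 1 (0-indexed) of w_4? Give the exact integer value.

w1 = Tv₀ = (0, -2, -7)
w2 = Tw1 = (-4, 23, 31)
w3 = Tw2 = (54, -5, -93)
w4 = Tw3 = (-118, 273, 239)
The requested component of w4 is 273.

273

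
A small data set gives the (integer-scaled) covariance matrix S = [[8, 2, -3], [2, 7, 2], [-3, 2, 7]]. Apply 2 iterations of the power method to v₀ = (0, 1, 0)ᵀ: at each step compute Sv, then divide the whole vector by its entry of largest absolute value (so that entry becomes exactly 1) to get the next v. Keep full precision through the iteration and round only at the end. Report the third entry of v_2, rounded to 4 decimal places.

0.3860

Sv0 = (2.00000, 7.00000, 2.00000); divide by 7.00000 → v1 = (0.28571, 1.00000, 0.28571)
Sv1 = (3.42857, 8.14286, 3.14286); divide by 8.14286 → v2 = (0.42105, 1.00000, 0.38596)
Requested entry of v2: 22/57 = 0.3860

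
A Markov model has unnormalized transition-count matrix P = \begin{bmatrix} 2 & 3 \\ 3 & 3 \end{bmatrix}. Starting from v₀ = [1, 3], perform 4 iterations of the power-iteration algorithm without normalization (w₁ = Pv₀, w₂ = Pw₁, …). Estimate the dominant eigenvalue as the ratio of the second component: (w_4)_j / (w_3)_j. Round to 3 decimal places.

λ ≈ 5.543

w1 = Pv₀ = (11, 12)
w2 = Pw1 = (58, 69)
w3 = Pw2 = (323, 381)
w4 = Pw3 = (1789, 2112)
Ratio at component: 2112 / 381 = 5.543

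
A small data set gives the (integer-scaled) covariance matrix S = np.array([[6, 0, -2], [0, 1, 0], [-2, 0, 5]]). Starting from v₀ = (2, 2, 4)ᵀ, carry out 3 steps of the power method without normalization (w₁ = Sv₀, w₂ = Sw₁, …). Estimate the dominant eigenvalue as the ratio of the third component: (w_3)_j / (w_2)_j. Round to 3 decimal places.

5.222

w1 = Sv₀ = (6·2 + 0·2 + (-2)·4; 0·2 + 1·2 + 0·4; (-2)·2 + 0·2 + 5·4) = (4, 2, 16)
w2 = Sw1 = (6·4 + 0·2 + (-2)·16; 0·4 + 1·2 + 0·16; (-2)·4 + 0·2 + 5·16) = (-8, 2, 72)
w3 = Sw2 = (-192, 2, 376)
Ratio at component: 376 / 72 = 5.222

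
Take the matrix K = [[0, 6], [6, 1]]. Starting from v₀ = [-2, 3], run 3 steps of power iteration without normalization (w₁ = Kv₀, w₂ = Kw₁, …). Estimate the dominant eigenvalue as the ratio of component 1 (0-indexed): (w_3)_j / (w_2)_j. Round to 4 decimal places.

w1 = Kv₀ = (18, -9)
w2 = Kw1 = (-54, 99)
w3 = Kw2 = (594, -225)
Ratio at component: -225 / 99 = -2.2727

λ ≈ -2.2727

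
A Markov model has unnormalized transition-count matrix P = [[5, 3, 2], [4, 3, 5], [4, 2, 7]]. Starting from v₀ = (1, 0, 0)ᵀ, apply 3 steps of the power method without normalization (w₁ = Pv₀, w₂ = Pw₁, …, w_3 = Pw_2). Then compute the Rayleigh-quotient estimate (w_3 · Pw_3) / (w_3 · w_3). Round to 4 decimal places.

λ ≈ 11.6656

w1 = Pv₀ = (5·1 + 3·0 + 2·0; 4·1 + 3·0 + 5·0; 4·1 + 2·0 + 7·0) = (5, 4, 4)
w2 = Pw1 = (5·5 + 3·4 + 2·4; 4·5 + 3·4 + 5·4; 4·5 + 2·4 + 7·4) = (45, 52, 56)
w3 = Pw2 = (493, 616, 676)
Pw3 = (5665, 7200, 7936)
w3·Pw3 = 493·5665 + 616·7200 + 676·7936 = 12592781; w3·w3 = 493·493 + 616·616 + 676·676 = 1079481
λ ≈ 12592781/1079481 = 11.6656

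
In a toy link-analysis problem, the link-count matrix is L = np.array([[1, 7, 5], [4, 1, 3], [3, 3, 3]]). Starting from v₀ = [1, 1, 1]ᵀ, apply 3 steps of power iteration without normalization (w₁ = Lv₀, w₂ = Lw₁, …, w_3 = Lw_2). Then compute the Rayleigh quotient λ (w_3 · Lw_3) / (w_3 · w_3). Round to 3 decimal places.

w1 = Lv₀ = (1·1 + 7·1 + 5·1; 4·1 + 1·1 + 3·1; 3·1 + 3·1 + 3·1) = (13, 8, 9)
w2 = Lw1 = (1·13 + 7·8 + 5·9; 4·13 + 1·8 + 3·9; 3·13 + 3·8 + 3·9) = (114, 87, 90)
w3 = Lw2 = (1173, 813, 873)
Lw3 = (11229, 8124, 8577)
w3·Lw3 = 1173·11229 + 813·8124 + 873·8577 = 27264150; w3·w3 = 1173·1173 + 813·813 + 873·873 = 2799027
λ ≈ 27264150/2799027 = 9.741

9.741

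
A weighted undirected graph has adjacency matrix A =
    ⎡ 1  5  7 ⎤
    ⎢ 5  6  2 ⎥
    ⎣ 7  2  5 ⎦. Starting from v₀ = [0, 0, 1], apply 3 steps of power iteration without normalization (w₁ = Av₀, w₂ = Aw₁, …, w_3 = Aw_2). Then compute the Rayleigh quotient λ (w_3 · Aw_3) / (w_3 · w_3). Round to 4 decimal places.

13.3082

w1 = Av₀ = (1·0 + 5·0 + 7·1; 5·0 + 6·0 + 2·1; 7·0 + 2·0 + 5·1) = (7, 2, 5)
w2 = Aw1 = (1·7 + 5·2 + 7·5; 5·7 + 6·2 + 2·5; 7·7 + 2·2 + 5·5) = (52, 57, 78)
w3 = Aw2 = (883, 758, 868)
Aw3 = (10749, 10699, 12037)
w3·Aw3 = 883·10749 + 758·10699 + 868·12037 = 28049325; w3·w3 = 883·883 + 758·758 + 868·868 = 2107677
λ ≈ 28049325/2107677 = 13.3082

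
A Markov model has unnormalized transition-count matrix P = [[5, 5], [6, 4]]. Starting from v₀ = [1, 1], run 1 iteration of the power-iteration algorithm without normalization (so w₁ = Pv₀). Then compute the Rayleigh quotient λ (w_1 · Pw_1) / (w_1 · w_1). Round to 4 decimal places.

10.0000

w1 = Pv₀ = (5·1 + 5·1; 6·1 + 4·1) = (10, 10)
Pw1 = (100, 100)
w1·Pw1 = 10·100 + 10·100 = 2000; w1·w1 = 10·10 + 10·10 = 200
λ ≈ 2000/200 = 10.0000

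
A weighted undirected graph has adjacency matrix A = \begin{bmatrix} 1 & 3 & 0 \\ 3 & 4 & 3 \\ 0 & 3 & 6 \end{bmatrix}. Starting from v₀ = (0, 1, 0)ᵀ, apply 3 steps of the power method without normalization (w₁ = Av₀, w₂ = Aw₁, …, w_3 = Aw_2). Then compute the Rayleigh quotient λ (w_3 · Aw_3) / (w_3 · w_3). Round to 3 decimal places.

8.601

w1 = Av₀ = (1·0 + 3·1 + 0·0; 3·0 + 4·1 + 3·0; 0·0 + 3·1 + 6·0) = (3, 4, 3)
w2 = Aw1 = (1·3 + 3·4 + 0·3; 3·3 + 4·4 + 3·3; 0·3 + 3·4 + 6·3) = (15, 34, 30)
w3 = Aw2 = (117, 271, 282)
Aw3 = (930, 2281, 2505)
w3·Aw3 = 117·930 + 271·2281 + 282·2505 = 1433371; w3·w3 = 117·117 + 271·271 + 282·282 = 166654
λ ≈ 1433371/166654 = 8.601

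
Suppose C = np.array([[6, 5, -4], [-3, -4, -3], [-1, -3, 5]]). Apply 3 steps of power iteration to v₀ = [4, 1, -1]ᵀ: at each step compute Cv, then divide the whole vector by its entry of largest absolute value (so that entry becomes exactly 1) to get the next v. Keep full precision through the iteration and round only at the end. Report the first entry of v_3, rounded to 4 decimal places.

Cv0 = (33.00000, -13.00000, -12.00000); divide by 33.00000 → v1 = (1.00000, -0.39394, -0.36364)
Cv1 = (5.48485, -0.33333, -1.63636); divide by 5.48485 → v2 = (1.00000, -0.06077, -0.29834)
Cv2 = (6.88950, -1.86188, -2.30939); divide by 6.88950 → v3 = (1.00000, -0.27025, -0.33520)
Requested entry of v3: 1247/1247 = 1.0000

1.0000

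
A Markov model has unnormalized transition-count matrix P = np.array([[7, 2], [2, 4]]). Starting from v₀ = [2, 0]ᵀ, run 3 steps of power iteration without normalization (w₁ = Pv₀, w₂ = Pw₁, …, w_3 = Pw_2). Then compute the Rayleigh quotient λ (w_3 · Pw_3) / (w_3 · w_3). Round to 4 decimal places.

7.9965

w1 = Pv₀ = (7·2 + 2·0; 2·2 + 4·0) = (14, 4)
w2 = Pw1 = (7·14 + 2·4; 2·14 + 4·4) = (106, 44)
w3 = Pw2 = (830, 388)
Pw3 = (6586, 3212)
w3·Pw3 = 830·6586 + 388·3212 = 6712636; w3·w3 = 830·830 + 388·388 = 839444
λ ≈ 6712636/839444 = 7.9965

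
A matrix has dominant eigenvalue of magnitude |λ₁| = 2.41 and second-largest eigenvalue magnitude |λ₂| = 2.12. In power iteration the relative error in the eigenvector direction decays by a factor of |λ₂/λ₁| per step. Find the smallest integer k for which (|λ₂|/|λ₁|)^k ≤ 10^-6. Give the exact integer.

108

|λ₂/λ₁| = 2.12/2.41 = 0.87967
Need k ≥ ln(10^-6) / ln(0.87967) = -13.8155 / -0.1282 ≈ 107.756
Smallest integer k satisfying the bound: 108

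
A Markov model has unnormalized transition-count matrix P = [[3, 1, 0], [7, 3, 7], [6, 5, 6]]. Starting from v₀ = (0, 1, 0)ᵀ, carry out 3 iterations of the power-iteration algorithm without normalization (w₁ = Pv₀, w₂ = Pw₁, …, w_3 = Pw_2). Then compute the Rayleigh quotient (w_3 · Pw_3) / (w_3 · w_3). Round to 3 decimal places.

11.373

w1 = Pv₀ = (3·0 + 1·1 + 0·0; 7·0 + 3·1 + 7·0; 6·0 + 5·1 + 6·0) = (1, 3, 5)
w2 = Pw1 = (3·1 + 1·3 + 0·5; 7·1 + 3·3 + 7·5; 6·1 + 5·3 + 6·5) = (6, 51, 51)
w3 = Pw2 = (69, 552, 597)
Pw3 = (759, 6318, 6756)
w3·Pw3 = 69·759 + 552·6318 + 597·6756 = 7573239; w3·w3 = 69·69 + 552·552 + 597·597 = 665874
λ ≈ 7573239/665874 = 11.373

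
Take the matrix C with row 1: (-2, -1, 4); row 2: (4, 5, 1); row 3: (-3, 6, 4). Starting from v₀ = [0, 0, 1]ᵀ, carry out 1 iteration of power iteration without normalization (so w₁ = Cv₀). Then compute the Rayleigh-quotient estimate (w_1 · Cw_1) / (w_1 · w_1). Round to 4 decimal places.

w1 = Cv₀ = ((-2)·0 + (-1)·0 + 4·1; 4·0 + 5·0 + 1·1; (-3)·0 + 6·0 + 4·1) = (4, 1, 4)
Cw1 = (7, 25, 10)
w1·Cw1 = 4·7 + 1·25 + 4·10 = 93; w1·w1 = 4·4 + 1·1 + 4·4 = 33
λ ≈ 93/33 = 2.8182

2.8182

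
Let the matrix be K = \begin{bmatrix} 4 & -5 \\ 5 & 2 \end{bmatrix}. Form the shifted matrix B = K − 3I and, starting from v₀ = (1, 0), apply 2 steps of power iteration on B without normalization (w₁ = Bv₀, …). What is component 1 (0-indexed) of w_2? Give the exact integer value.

0

B = K − 3I has rows (1, -5); (5, -1)
w1 = Bv₀ = (1·1 + (-5)·0; 5·1 + (-1)·0) = (1, 5)
w2 = Bw1 = (1·1 + (-5)·5; 5·1 + (-1)·5) = (-24, 0)
Requested component of w2: 0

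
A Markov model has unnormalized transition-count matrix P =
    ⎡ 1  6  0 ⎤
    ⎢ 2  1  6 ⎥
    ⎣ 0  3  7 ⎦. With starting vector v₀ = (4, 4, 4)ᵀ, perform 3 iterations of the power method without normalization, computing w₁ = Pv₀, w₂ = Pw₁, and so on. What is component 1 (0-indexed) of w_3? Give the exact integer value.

3148

w1 = Pv₀ = (1·4 + 6·4 + 0·4; 2·4 + 1·4 + 6·4; 0·4 + 3·4 + 7·4) = (28, 36, 40)
w2 = Pw1 = (1·28 + 6·36 + 0·40; 2·28 + 1·36 + 6·40; 0·28 + 3·36 + 7·40) = (244, 332, 388)
w3 = Pw2 = (2236, 3148, 3712)
The requested component of w3 is 3148.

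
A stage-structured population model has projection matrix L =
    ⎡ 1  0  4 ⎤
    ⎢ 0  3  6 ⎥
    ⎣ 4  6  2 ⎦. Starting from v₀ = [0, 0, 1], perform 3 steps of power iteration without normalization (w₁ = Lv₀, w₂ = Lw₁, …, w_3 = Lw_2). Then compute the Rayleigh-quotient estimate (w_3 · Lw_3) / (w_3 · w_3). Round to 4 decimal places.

w1 = Lv₀ = (1·0 + 0·0 + 4·1; 0·0 + 3·0 + 6·1; 4·0 + 6·0 + 2·1) = (4, 6, 2)
w2 = Lw1 = (1·4 + 0·6 + 4·2; 0·4 + 3·6 + 6·2; 4·4 + 6·6 + 2·2) = (12, 30, 56)
w3 = Lw2 = (236, 426, 340)
Lw3 = (1596, 3318, 4180)
w3·Lw3 = 236·1596 + 426·3318 + 340·4180 = 3211324; w3·w3 = 236·236 + 426·426 + 340·340 = 352772
λ ≈ 3211324/352772 = 9.1031

9.1031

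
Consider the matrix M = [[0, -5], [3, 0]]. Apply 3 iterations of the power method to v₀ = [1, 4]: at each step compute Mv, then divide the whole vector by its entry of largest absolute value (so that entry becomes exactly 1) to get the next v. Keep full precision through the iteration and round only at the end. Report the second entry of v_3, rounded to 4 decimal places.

Mv0 = (-20.00000, 3.00000); divide by -20.00000 → v1 = (1.00000, -0.15000)
Mv1 = (0.75000, 3.00000); divide by 3.00000 → v2 = (0.25000, 1.00000)
Mv2 = (-5.00000, 0.75000); divide by -5.00000 → v3 = (1.00000, -0.15000)
Requested entry of v3: -45/300 = -0.1500

-0.1500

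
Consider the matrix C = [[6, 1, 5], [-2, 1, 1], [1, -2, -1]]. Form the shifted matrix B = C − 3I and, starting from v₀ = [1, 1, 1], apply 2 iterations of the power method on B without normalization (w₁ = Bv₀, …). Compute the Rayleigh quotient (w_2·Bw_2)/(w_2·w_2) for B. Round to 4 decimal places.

μ ≈ -3.3710

B = C − 3I has rows (3, 1, 5); (-2, -2, 1); (1, -2, -4)
w1 = Bv₀ = (3·1 + 1·1 + 5·1; (-2)·1 + (-2)·1 + 1·1; 1·1 + (-2)·1 + (-4)·1) = (9, -3, -5)
w2 = Bw1 = (3·9 + 1·(-3) + 5·(-5); (-2)·9 + (-2)·(-3) + 1·(-5); 1·9 + (-2)·(-3) + (-4)·(-5)) = (-1, -17, 35)
Bw2 = (155, 71, -107)
w2·Bw2 = -5107; w2·w2 = 1515; μ ≈ -5107/1515 = -3.3710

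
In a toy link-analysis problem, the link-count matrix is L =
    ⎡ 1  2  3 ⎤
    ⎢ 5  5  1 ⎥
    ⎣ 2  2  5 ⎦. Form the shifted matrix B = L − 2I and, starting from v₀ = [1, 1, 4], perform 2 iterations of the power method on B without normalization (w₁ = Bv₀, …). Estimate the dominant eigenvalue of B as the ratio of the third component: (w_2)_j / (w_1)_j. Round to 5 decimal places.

6.12500

B = L − 2I has rows (-1, 2, 3); (5, 3, 1); (2, 2, 3)
w1 = Bv₀ = ((-1)·1 + 2·1 + 3·4; 5·1 + 3·1 + 1·4; 2·1 + 2·1 + 3·4) = (13, 12, 16)
w2 = Bw1 = ((-1)·13 + 2·12 + 3·16; 5·13 + 3·12 + 1·16; 2·13 + 2·12 + 3·16) = (59, 117, 98)
Ratio: 98/16 = 6.12500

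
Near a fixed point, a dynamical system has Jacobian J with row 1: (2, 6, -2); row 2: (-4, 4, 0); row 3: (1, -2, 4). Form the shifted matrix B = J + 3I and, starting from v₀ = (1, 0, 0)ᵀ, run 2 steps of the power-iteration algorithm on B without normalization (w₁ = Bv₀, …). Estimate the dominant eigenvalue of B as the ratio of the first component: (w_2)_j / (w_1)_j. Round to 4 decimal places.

-0.2000

B = J + 3I has rows (5, 6, -2); (-4, 7, 0); (1, -2, 7)
w1 = Bv₀ = (5, -4, 1)
w2 = Bw1 = (-1, -48, 20)
Ratio: -1/5 = -0.2000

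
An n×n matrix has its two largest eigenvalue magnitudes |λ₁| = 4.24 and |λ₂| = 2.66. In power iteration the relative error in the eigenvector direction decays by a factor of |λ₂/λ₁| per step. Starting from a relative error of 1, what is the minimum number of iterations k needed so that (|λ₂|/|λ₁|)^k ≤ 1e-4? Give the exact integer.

20

|λ₂/λ₁| = 2.66/4.24 = 0.62736
Need k ≥ ln(1e-4) / ln(0.62736) = -9.2103 / -0.4662 ≈ 19.755
Smallest integer k satisfying the bound: 20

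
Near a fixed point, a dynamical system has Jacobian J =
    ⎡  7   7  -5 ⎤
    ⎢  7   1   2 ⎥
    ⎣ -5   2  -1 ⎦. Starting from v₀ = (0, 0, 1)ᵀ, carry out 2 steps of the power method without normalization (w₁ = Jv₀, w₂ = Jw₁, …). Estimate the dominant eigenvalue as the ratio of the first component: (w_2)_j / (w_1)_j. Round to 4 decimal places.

λ ≈ 3.2000

w1 = Jv₀ = (7·0 + 7·0 + (-5)·1; 7·0 + 1·0 + 2·1; (-5)·0 + 2·0 + (-1)·1) = (-5, 2, -1)
w2 = Jw1 = (7·(-5) + 7·2 + (-5)·(-1); 7·(-5) + 1·2 + 2·(-1); (-5)·(-5) + 2·2 + (-1)·(-1)) = (-16, -35, 30)
Ratio at component: -16 / -5 = 3.2000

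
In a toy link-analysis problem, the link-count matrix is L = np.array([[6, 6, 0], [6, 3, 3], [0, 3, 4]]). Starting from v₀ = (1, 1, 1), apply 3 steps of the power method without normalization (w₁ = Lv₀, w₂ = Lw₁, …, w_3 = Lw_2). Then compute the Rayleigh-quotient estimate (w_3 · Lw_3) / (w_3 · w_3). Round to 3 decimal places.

λ ≈ 11.186

w1 = Lv₀ = (6·1 + 6·1 + 0·1; 6·1 + 3·1 + 3·1; 0·1 + 3·1 + 4·1) = (12, 12, 7)
w2 = Lw1 = (6·12 + 6·12 + 0·7; 6·12 + 3·12 + 3·7; 0·12 + 3·12 + 4·7) = (144, 129, 64)
w3 = Lw2 = (1638, 1443, 643)
Lw3 = (18486, 16086, 6901)
w3·Lw3 = 1638·18486 + 1443·16086 + 643·6901 = 57929509; w3·w3 = 1638·1638 + 1443·1443 + 643·643 = 5178742
λ ≈ 57929509/5178742 = 11.186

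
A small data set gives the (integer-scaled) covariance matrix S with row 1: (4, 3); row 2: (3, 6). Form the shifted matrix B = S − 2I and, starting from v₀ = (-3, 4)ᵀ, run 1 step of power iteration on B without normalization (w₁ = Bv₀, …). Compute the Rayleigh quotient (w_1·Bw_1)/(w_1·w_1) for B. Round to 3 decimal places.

6.118

B = S − 2I has rows (2, 3); (3, 4)
w1 = Bv₀ = (2·(-3) + 3·4; 3·(-3) + 4·4) = (6, 7)
Bw1 = (33, 46)
w1·Bw1 = 520; w1·w1 = 85; μ ≈ 520/85 = 6.118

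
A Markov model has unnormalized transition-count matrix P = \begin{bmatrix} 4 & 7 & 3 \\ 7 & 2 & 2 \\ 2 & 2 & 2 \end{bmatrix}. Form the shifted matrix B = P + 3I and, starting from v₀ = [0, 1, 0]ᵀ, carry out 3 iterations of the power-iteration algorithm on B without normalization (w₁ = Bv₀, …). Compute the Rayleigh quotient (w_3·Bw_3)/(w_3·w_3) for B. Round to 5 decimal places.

B = P + 3I has rows (7, 7, 3); (7, 5, 2); (2, 2, 5)
w1 = Bv₀ = (7·0 + 7·1 + 3·0; 7·0 + 5·1 + 2·0; 2·0 + 2·1 + 5·0) = (7, 5, 2)
w2 = Bw1 = (7·7 + 7·5 + 3·2; 7·7 + 5·5 + 2·2; 2·7 + 2·5 + 5·2) = (90, 78, 34)
w3 = Bw2 = (1278, 1088, 506)
Bw3 = (18080, 15398, 7262)
w3·Bw3 = 43533836; w3·w3 = 3073064; μ ≈ 43533836/3073064 = 14.16626

14.16626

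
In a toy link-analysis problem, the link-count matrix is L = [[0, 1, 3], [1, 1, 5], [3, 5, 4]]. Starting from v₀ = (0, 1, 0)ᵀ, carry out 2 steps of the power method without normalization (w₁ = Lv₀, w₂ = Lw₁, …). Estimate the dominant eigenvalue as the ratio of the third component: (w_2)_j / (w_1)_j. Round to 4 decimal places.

λ ≈ 5.6000

w1 = Lv₀ = (0·0 + 1·1 + 3·0; 1·0 + 1·1 + 5·0; 3·0 + 5·1 + 4·0) = (1, 1, 5)
w2 = Lw1 = (0·1 + 1·1 + 3·5; 1·1 + 1·1 + 5·5; 3·1 + 5·1 + 4·5) = (16, 27, 28)
Ratio at component: 28 / 5 = 5.6000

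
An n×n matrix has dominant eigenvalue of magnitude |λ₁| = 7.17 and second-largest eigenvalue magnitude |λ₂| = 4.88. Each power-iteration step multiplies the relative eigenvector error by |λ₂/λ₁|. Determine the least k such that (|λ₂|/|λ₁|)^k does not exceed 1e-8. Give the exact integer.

48

|λ₂/λ₁| = 4.88/7.17 = 0.68061
Need k ≥ ln(1e-8) / ln(0.68061) = -18.4207 / -0.3848 ≈ 47.876
Smallest integer k satisfying the bound: 48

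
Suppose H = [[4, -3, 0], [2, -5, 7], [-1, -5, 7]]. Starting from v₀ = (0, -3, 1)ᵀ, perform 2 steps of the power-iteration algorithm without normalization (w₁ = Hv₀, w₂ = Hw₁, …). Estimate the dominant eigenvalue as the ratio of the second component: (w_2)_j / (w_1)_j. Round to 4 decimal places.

λ ≈ 2.8182

w1 = Hv₀ = (9, 22, 22)
w2 = Hw1 = (-30, 62, 35)
Ratio at component: 62 / 22 = 2.8182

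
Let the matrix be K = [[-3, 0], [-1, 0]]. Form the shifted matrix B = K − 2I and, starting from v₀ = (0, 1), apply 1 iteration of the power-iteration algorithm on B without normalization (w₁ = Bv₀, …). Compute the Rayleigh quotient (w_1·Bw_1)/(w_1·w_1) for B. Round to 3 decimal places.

-2.000

B = K − 2I has rows (-5, 0); (-1, -2)
w1 = Bv₀ = ((-5)·0 + 0·1; (-1)·0 + (-2)·1) = (0, -2)
Bw1 = (0, 4)
w1·Bw1 = -8; w1·w1 = 4; μ ≈ -8/4 = -2.000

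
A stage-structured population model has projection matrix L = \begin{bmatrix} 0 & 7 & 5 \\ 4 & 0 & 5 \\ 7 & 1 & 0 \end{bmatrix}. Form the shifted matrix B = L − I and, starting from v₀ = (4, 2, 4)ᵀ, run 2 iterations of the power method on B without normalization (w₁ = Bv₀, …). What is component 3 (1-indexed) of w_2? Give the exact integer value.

B = L − I has rows (-1, 7, 5); (4, -1, 5); (7, 1, -1)
w1 = Bv₀ = (30, 34, 26)
w2 = Bw1 = (338, 216, 218)
Requested component of w2: 218

218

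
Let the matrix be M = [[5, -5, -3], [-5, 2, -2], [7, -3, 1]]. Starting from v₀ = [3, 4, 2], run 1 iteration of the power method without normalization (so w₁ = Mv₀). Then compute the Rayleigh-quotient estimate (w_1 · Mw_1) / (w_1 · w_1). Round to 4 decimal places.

w1 = Mv₀ = (-11, -11, 11)
Mw1 = (-33, 11, -33)
w1·Mw1 = (-11)·(-33) + (-11)·11 + 11·(-33) = -121; w1·w1 = (-11)·(-11) + (-11)·(-11) + 11·11 = 363
λ ≈ -121/363 = -0.3333

λ ≈ -0.3333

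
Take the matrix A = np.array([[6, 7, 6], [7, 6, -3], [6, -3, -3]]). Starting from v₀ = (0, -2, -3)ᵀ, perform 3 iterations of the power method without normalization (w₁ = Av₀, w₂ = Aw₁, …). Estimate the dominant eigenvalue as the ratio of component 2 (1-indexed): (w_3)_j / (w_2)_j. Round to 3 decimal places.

w1 = Av₀ = (6·0 + 7·(-2) + 6·(-3); 7·0 + 6·(-2) + (-3)·(-3); 6·0 + (-3)·(-2) + (-3)·(-3)) = (-32, -3, 15)
w2 = Aw1 = (6·(-32) + 7·(-3) + 6·15; 7·(-32) + 6·(-3) + (-3)·15; 6·(-32) + (-3)·(-3) + (-3)·15) = (-123, -287, -228)
w3 = Aw2 = (-4115, -1899, 807)
Ratio at component: -1899 / -287 = 6.617

λ ≈ 6.617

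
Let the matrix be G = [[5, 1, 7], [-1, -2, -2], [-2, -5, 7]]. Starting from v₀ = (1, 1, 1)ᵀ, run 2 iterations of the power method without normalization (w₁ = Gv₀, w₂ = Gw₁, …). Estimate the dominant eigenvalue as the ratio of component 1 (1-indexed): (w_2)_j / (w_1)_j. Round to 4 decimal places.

w1 = Gv₀ = (13, -5, 0)
w2 = Gw1 = (60, -3, -1)
Ratio at component: 60 / 13 = 4.6154

λ ≈ 4.6154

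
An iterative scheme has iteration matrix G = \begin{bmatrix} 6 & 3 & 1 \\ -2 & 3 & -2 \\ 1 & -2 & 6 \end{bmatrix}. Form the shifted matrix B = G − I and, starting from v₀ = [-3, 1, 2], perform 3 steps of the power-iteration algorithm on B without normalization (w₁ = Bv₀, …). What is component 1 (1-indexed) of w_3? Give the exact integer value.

-104

B = G − I has rows (5, 3, 1); (-2, 2, -2); (1, -2, 5)
w1 = Bv₀ = (5·(-3) + 3·1 + 1·2; (-2)·(-3) + 2·1 + (-2)·2; 1·(-3) + (-2)·1 + 5·2) = (-10, 4, 5)
w2 = Bw1 = (5·(-10) + 3·4 + 1·5; (-2)·(-10) + 2·4 + (-2)·5; 1·(-10) + (-2)·4 + 5·5) = (-33, 18, 7)
w3 = Bw2 = (-104, 88, -34)
Requested component of w3: -104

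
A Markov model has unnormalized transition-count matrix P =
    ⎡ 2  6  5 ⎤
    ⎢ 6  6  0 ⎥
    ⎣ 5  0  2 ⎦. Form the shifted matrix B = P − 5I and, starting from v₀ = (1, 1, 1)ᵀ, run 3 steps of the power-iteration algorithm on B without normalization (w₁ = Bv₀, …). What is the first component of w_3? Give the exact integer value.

B = P − 5I has rows (-3, 6, 5); (6, 1, 0); (5, 0, -3)
w1 = Bv₀ = (8, 7, 2)
w2 = Bw1 = (28, 55, 34)
w3 = Bw2 = (416, 223, 38)
Requested component of w3: 416

416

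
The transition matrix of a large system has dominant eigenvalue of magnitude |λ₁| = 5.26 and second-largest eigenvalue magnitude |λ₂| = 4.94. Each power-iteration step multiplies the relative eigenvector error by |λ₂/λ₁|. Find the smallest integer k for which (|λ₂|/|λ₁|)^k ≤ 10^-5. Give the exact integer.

|λ₂/λ₁| = 4.94/5.26 = 0.93916
Need k ≥ ln(10^-5) / ln(0.93916) = -11.5129 / -0.0628 ≈ 183.427
Smallest integer k satisfying the bound: 184

184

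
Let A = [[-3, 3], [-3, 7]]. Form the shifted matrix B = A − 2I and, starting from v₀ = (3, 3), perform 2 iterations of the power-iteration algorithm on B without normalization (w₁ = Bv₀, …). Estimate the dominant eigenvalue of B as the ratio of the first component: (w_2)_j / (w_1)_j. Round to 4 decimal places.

-8.0000

B = A − 2I has rows (-5, 3); (-3, 5)
w1 = Bv₀ = ((-5)·3 + 3·3; (-3)·3 + 5·3) = (-6, 6)
w2 = Bw1 = ((-5)·(-6) + 3·6; (-3)·(-6) + 5·6) = (48, 48)
Ratio: 48/-6 = -8.0000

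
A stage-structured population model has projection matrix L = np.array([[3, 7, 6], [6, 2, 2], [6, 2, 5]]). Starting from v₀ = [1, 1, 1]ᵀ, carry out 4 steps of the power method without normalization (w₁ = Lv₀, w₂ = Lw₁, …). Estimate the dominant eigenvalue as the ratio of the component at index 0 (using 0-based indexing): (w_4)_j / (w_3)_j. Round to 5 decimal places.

w1 = Lv₀ = (3·1 + 7·1 + 6·1; 6·1 + 2·1 + 2·1; 6·1 + 2·1 + 5·1) = (16, 10, 13)
w2 = Lw1 = (3·16 + 7·10 + 6·13; 6·16 + 2·10 + 2·13; 6·16 + 2·10 + 5·13) = (196, 142, 181)
w3 = Lw2 = (2668, 1822, 2365)
w4 = Lw3 = (34948, 24382, 31477)
Ratio at component: 34948 / 2668 = 13.09895

λ ≈ 13.09895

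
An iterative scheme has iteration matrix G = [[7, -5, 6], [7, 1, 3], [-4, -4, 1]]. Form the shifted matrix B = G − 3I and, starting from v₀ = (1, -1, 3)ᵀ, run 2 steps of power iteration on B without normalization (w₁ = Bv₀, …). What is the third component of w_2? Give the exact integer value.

B = G − 3I has rows (4, -5, 6); (7, -2, 3); (-4, -4, -2)
w1 = Bv₀ = (4·1 + (-5)·(-1) + 6·3; 7·1 + (-2)·(-1) + 3·3; (-4)·1 + (-4)·(-1) + (-2)·3) = (27, 18, -6)
w2 = Bw1 = (4·27 + (-5)·18 + 6·(-6); 7·27 + (-2)·18 + 3·(-6); (-4)·27 + (-4)·18 + (-2)·(-6)) = (-18, 135, -168)
Requested component of w2: -168

-168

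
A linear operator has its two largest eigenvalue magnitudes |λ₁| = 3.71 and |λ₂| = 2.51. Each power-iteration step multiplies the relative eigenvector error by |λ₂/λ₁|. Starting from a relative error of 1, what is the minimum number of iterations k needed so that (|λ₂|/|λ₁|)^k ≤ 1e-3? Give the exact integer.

|λ₂/λ₁| = 2.51/3.71 = 0.67655
Need k ≥ ln(1e-3) / ln(0.67655) = -6.9078 / -0.3907 ≈ 17.678
Smallest integer k satisfying the bound: 18

18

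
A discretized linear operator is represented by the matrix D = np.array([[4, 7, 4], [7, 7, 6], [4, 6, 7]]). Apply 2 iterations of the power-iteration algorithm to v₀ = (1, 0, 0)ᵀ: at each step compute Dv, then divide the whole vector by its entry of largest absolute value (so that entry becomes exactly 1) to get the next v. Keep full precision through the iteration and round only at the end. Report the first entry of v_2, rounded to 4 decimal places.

Dv0 = (4.00000, 7.00000, 4.00000); divide by 7.00000 → v1 = (0.57143, 1.00000, 0.57143)
Dv1 = (11.57143, 14.42857, 12.28571); divide by 14.42857 → v2 = (0.80198, 1.00000, 0.85149)
Requested entry of v2: 81/101 = 0.8020

0.8020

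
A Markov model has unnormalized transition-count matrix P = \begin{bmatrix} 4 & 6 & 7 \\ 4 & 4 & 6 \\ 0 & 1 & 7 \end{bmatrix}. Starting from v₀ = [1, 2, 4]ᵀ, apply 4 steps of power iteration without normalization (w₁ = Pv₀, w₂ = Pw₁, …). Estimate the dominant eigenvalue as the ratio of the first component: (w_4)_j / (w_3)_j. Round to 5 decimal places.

w1 = Pv₀ = (4·1 + 6·2 + 7·4; 4·1 + 4·2 + 6·4; 0·1 + 1·2 + 7·4) = (44, 36, 30)
w2 = Pw1 = (4·44 + 6·36 + 7·30; 4·44 + 4·36 + 6·30; 0·44 + 1·36 + 7·30) = (602, 500, 246)
w3 = Pw2 = (7130, 5884, 2222)
w4 = Pw3 = (79378, 65388, 21438)
Ratio at component: 79378 / 7130 = 11.13296

λ ≈ 11.13296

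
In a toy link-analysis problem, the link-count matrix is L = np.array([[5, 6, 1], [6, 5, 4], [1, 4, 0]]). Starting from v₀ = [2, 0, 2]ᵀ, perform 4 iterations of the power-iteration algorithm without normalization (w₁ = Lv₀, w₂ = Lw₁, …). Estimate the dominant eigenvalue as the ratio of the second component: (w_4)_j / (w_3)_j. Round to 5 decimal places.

11.82203

w1 = Lv₀ = (5·2 + 6·0 + 1·2; 6·2 + 5·0 + 4·2; 1·2 + 4·0 + 0·2) = (12, 20, 2)
w2 = Lw1 = (5·12 + 6·20 + 1·2; 6·12 + 5·20 + 4·2; 1·12 + 4·20 + 0·2) = (182, 180, 92)
w3 = Lw2 = (2082, 2360, 902)
w4 = Lw3 = (25472, 27900, 11522)
Ratio at component: 27900 / 2360 = 11.82203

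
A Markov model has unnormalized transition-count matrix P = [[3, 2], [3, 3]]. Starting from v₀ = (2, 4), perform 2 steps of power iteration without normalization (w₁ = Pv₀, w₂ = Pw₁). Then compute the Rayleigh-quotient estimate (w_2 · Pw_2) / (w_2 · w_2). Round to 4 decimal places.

w1 = Pv₀ = (14, 18)
w2 = Pw1 = (78, 96)
Pw2 = (426, 522)
w2·Pw2 = 78·426 + 96·522 = 83340; w2·w2 = 78·78 + 96·96 = 15300
λ ≈ 83340/15300 = 5.4471

5.4471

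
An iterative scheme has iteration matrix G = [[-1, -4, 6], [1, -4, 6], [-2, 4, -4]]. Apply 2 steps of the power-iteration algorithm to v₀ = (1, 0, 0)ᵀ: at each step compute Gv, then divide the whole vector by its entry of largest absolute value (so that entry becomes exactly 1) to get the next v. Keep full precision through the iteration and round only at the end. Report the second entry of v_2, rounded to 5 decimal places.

1.00000

Gv0 = (-1.000000, 1.000000, -2.000000); divide by -2.000000 → v1 = (0.500000, -0.500000, 1.000000)
Gv1 = (7.500000, 8.500000, -7.000000); divide by 8.500000 → v2 = (0.882353, 1.000000, -0.823529)
Requested entry of v2: -17/-17 = 1.00000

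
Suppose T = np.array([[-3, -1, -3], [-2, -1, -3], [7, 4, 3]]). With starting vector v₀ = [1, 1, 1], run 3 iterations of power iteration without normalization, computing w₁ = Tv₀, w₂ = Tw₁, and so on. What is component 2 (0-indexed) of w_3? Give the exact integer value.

w1 = Tv₀ = ((-3)·1 + (-1)·1 + (-3)·1; (-2)·1 + (-1)·1 + (-3)·1; 7·1 + 4·1 + 3·1) = (-7, -6, 14)
w2 = Tw1 = ((-3)·(-7) + (-1)·(-6) + (-3)·14; (-2)·(-7) + (-1)·(-6) + (-3)·14; 7·(-7) + 4·(-6) + 3·14) = (-15, -22, -31)
w3 = Tw2 = (160, 145, -286)
The requested component of w3 is -286.

-286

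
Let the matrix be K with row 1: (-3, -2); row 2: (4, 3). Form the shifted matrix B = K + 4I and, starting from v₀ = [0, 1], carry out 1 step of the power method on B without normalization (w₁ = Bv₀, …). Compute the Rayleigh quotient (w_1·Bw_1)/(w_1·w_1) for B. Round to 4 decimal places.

6.0189

B = K + 4I has rows (1, -2); (4, 7)
w1 = Bv₀ = (1·0 + (-2)·1; 4·0 + 7·1) = (-2, 7)
Bw1 = (-16, 41)
w1·Bw1 = 319; w1·w1 = 53; μ ≈ 319/53 = 6.0189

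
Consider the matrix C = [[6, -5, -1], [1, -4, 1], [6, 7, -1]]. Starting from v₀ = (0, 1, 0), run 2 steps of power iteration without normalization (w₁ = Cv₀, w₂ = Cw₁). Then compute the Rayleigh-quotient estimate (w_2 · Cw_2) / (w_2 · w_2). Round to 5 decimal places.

w1 = Cv₀ = (-5, -4, 7)
w2 = Cw1 = (-17, 18, -65)
Cw2 = (-127, -154, 89)
w2·Cw2 = (-17)·(-127) + 18·(-154) + (-65)·89 = -6398; w2·w2 = (-17)·(-17) + 18·18 + (-65)·(-65) = 4838
λ ≈ -6398/4838 = -1.32245

-1.32245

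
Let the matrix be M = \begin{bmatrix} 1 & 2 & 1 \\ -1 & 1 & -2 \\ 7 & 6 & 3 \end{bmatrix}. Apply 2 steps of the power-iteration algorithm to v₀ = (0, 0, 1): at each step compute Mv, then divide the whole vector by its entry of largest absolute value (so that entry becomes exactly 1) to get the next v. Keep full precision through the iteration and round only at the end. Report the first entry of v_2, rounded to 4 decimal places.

Mv0 = (1.00000, -2.00000, 3.00000); divide by 3.00000 → v1 = (0.33333, -0.66667, 1.00000)
Mv1 = (0.00000, -3.00000, 1.33333); divide by -3.00000 → v2 = (0.00000, 1.00000, -0.44444)
Requested entry of v2: 0/-9 = 0.0000

0.0000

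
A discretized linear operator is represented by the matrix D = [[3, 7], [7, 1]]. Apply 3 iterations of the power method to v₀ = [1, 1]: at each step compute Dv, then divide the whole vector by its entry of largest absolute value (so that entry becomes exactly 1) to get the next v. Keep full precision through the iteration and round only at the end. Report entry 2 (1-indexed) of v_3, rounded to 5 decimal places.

0.84577

Dv0 = (10.000000, 8.000000); divide by 10.000000 → v1 = (1.000000, 0.800000)
Dv1 = (8.600000, 7.800000); divide by 8.600000 → v2 = (1.000000, 0.906977)
Dv2 = (9.348837, 7.906977); divide by 9.348837 → v3 = (1.000000, 0.845771)
Requested entry of v3: 680/804 = 0.84577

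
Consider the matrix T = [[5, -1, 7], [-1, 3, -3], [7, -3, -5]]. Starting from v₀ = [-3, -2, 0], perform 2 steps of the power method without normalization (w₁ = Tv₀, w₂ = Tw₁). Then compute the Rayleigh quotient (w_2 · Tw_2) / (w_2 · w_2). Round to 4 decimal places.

5.9723

w1 = Tv₀ = (5·(-3) + (-1)·(-2) + 7·0; (-1)·(-3) + 3·(-2) + (-3)·0; 7·(-3) + (-3)·(-2) + (-5)·0) = (-13, -3, -15)
w2 = Tw1 = (5·(-13) + (-1)·(-3) + 7·(-15); (-1)·(-13) + 3·(-3) + (-3)·(-15); 7·(-13) + (-3)·(-3) + (-5)·(-15)) = (-167, 49, -7)
Tw2 = (-933, 335, -1281)
w2·Tw2 = (-167)·(-933) + 49·335 + (-7)·(-1281) = 181193; w2·w2 = (-167)·(-167) + 49·49 + (-7)·(-7) = 30339
λ ≈ 181193/30339 = 5.9723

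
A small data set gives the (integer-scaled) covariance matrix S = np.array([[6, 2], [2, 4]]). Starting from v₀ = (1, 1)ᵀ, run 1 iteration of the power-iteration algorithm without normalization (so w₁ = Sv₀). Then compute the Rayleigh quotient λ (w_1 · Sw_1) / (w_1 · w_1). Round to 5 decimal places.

7.20000

w1 = Sv₀ = (8, 6)
Sw1 = (60, 40)
w1·Sw1 = 8·60 + 6·40 = 720; w1·w1 = 8·8 + 6·6 = 100
λ ≈ 720/100 = 7.20000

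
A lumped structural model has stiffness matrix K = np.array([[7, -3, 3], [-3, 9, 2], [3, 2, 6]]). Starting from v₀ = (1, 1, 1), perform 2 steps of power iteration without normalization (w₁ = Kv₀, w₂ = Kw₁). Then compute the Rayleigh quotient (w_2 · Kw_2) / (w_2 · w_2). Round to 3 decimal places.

w1 = Kv₀ = (7, 8, 11)
w2 = Kw1 = (58, 73, 103)
Kw2 = (496, 689, 938)
w2·Kw2 = 58·496 + 73·689 + 103·938 = 175679; w2·w2 = 58·58 + 73·73 + 103·103 = 19302
λ ≈ 175679/19302 = 9.102

9.102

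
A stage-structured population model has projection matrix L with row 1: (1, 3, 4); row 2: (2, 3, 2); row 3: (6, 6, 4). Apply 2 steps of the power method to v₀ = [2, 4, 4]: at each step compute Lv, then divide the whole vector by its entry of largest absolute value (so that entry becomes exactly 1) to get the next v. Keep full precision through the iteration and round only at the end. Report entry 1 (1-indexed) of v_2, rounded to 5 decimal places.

Lv0 = (30.000000, 24.000000, 52.000000); divide by 52.000000 → v1 = (0.576923, 0.461538, 1.000000)
Lv1 = (5.961538, 4.538462, 10.230769); divide by 10.230769 → v2 = (0.582707, 0.443609, 1.000000)
Requested entry of v2: 310/532 = 0.58271

0.58271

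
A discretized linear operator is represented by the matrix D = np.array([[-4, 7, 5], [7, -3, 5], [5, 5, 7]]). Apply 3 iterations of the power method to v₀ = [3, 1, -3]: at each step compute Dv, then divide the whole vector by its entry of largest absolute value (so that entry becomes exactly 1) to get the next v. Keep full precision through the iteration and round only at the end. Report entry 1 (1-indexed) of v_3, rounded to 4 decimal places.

1.0000

Dv0 = (-20.00000, 3.00000, -1.00000); divide by -20.00000 → v1 = (1.00000, -0.15000, 0.05000)
Dv1 = (-4.80000, 7.70000, 4.60000); divide by 7.70000 → v2 = (-0.62338, 1.00000, 0.59740)
Dv2 = (12.48052, -4.37662, 6.06494); divide by 12.48052 → v3 = (1.00000, -0.35068, 0.48595)
Requested entry of v3: -1922/-1922 = 1.0000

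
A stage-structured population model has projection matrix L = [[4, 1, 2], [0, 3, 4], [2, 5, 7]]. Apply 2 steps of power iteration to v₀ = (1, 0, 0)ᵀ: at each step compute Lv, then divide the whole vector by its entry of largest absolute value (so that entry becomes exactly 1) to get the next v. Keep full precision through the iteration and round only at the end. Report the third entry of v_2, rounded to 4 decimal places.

Lv0 = (4.00000, 0.00000, 2.00000); divide by 4.00000 → v1 = (1.00000, 0.00000, 0.50000)
Lv1 = (5.00000, 2.00000, 5.50000); divide by 5.50000 → v2 = (0.90909, 0.36364, 1.00000)
Requested entry of v2: 22/22 = 1.0000

1.0000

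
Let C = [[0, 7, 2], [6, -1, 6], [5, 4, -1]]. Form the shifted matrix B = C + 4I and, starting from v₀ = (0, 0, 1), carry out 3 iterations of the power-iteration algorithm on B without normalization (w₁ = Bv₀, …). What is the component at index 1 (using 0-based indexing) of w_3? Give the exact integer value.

B = C + 4I has rows (4, 7, 2); (6, 3, 6); (5, 4, 3)
w1 = Bv₀ = (4·0 + 7·0 + 2·1; 6·0 + 3·0 + 6·1; 5·0 + 4·0 + 3·1) = (2, 6, 3)
w2 = Bw1 = (4·2 + 7·6 + 2·3; 6·2 + 3·6 + 6·3; 5·2 + 4·6 + 3·3) = (56, 48, 43)
w3 = Bw2 = (646, 738, 601)
Requested component of w3: 738

738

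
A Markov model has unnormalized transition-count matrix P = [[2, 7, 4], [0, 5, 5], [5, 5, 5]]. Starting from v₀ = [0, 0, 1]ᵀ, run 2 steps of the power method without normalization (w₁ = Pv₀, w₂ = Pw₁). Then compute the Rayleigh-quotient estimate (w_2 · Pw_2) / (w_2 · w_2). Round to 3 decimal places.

λ ≈ 12.462

w1 = Pv₀ = (2·0 + 7·0 + 4·1; 0·0 + 5·0 + 5·1; 5·0 + 5·0 + 5·1) = (4, 5, 5)
w2 = Pw1 = (2·4 + 7·5 + 4·5; 0·4 + 5·5 + 5·5; 5·4 + 5·5 + 5·5) = (63, 50, 70)
Pw2 = (756, 600, 915)
w2·Pw2 = 63·756 + 50·600 + 70·915 = 141678; w2·w2 = 63·63 + 50·50 + 70·70 = 11369
λ ≈ 141678/11369 = 12.462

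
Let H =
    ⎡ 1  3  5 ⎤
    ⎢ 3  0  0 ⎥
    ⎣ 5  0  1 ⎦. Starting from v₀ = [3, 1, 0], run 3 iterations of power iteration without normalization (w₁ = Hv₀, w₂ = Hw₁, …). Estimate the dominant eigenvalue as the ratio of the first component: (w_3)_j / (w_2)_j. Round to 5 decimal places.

λ ≈ 3.58333

w1 = Hv₀ = (1·3 + 3·1 + 5·0; 3·3 + 0·1 + 0·0; 5·3 + 0·1 + 1·0) = (6, 9, 15)
w2 = Hw1 = (1·6 + 3·9 + 5·15; 3·6 + 0·9 + 0·15; 5·6 + 0·9 + 1·15) = (108, 18, 45)
w3 = Hw2 = (387, 324, 585)
Ratio at component: 387 / 108 = 3.58333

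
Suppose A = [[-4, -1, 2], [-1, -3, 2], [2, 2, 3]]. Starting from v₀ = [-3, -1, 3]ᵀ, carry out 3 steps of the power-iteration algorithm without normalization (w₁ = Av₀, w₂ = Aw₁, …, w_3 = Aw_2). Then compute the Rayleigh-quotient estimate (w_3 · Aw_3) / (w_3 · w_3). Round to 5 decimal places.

-5.18959

w1 = Av₀ = ((-4)·(-3) + (-1)·(-1) + 2·3; (-1)·(-3) + (-3)·(-1) + 2·3; 2·(-3) + 2·(-1) + 3·3) = (19, 12, 1)
w2 = Aw1 = ((-4)·19 + (-1)·12 + 2·1; (-1)·19 + (-3)·12 + 2·1; 2·19 + 2·12 + 3·1) = (-86, -53, 65)
w3 = Aw2 = (527, 375, -83)
Aw3 = (-2649, -1818, 1555)
w3·Aw3 = 527·(-2649) + 375·(-1818) + (-83)·1555 = -2206838; w3·w3 = 527·527 + 375·375 + (-83)·(-83) = 425243
λ ≈ -2206838/425243 = -5.18959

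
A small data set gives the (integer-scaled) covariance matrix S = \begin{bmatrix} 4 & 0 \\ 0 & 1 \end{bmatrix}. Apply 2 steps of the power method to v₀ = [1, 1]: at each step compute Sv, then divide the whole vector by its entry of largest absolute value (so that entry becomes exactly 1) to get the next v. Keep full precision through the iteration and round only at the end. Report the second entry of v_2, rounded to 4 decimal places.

Sv0 = (4.00000, 1.00000); divide by 4.00000 → v1 = (1.00000, 0.25000)
Sv1 = (4.00000, 0.25000); divide by 4.00000 → v2 = (1.00000, 0.06250)
Requested entry of v2: 1/16 = 0.0625

0.0625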